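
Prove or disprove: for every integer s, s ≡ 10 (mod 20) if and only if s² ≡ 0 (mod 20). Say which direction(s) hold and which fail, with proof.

Only the forward implication holds.

(⇐) This fails: take s = 0. Then 0² = 0 ≡ 0 (mod 20), yet 0 ≡ 0 (mod 20), not 10.

(⇒) Suppose s ≡ 10 (mod 20). Write s = 20j + 10. Then (20j + 10)² = 400j² + 400j + 100 = 20(20j² + 20j + 5) + 0, so s² ≡ 0 (mod 20).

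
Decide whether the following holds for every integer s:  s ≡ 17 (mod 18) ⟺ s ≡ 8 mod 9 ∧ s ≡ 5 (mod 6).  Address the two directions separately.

Both directions hold.

(→) Suppose s ≡ 17 (mod 18); write s = 18j + 17. Since 9 ∣ 18, reducing mod 9 gives s ≡ 17 ≡ 8 (mod 9); since 6 ∣ 18, reducing mod 6 gives s ≡ 17 ≡ 5 (mod 6).

(←) Conversely, if s ≡ 8 (mod 9) and s ≡ 5 (mod 6), then by the Chinese remainder theorem s ≡ 17 (mod 18). This is exactly s ≡ 17 (mod 18).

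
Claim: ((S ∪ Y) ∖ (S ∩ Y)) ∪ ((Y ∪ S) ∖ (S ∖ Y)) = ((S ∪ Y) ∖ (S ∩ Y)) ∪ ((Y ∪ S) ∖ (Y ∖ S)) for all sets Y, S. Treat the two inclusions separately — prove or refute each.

Forward inclusion. Let x ∈ ((S ∪ Y) ∖ (S ∩ Y)) ∪ ((Y ∪ S) ∖ (S ∖ Y)). Then either x ∈ Y and x ∉ S; or x ∈ S and x ∉ Y; or x ∈ Y ∩ S. In each case x ∈ ((S ∪ Y) ∖ (S ∩ Y)) ∪ ((Y ∪ S) ∖ (Y ∖ S)), so ((S ∪ Y) ∖ (S ∩ Y)) ∪ ((Y ∪ S) ∖ (S ∖ Y)) ⊆ ((S ∪ Y) ∖ (S ∩ Y)) ∪ ((Y ∪ S) ∖ (Y ∖ S)).

Reverse inclusion. Let x ∈ ((S ∪ Y) ∖ (S ∩ Y)) ∪ ((Y ∪ S) ∖ (Y ∖ S)). Then either x ∈ Y and x ∉ S; or x ∈ S and x ∉ Y; or x ∈ Y ∩ S. In each case x ∈ ((S ∪ Y) ∖ (S ∩ Y)) ∪ ((Y ∪ S) ∖ (S ∖ Y)), so ((S ∪ Y) ∖ (S ∩ Y)) ∪ ((Y ∪ S) ∖ (Y ∖ S)) ⊆ ((S ∪ Y) ∖ (S ∩ Y)) ∪ ((Y ∪ S) ∖ (S ∖ Y)).

Both inclusions hold.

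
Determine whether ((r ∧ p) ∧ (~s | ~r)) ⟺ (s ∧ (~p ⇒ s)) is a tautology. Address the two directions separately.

Both directions fail.

Forward direction. This fails. Under r = T, s = F, p = T, the left side is true but the right side is false.

Converse. This fails. Under r = F, s = T, p = F, the left side is false but the right side is true.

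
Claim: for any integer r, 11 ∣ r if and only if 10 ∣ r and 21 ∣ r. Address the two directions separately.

(⟹) This fails: take r = 11. Certainly 11 ∣ 11, but 10 ∤ 11.

(⟸) This fails: take r = 210. Both 10 ∣ 210 and 21 ∣ 210, yet 210 is not a multiple of 11 (since 210 = 19·11 + 1), so 11 ∤ 210.

Neither direction holds.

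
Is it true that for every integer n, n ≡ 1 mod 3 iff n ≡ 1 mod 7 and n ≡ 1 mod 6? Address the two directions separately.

(⟹) This fails: n = 34 gives 34 ≡ 1 (mod 3) but 34 ≡ 6 (mod 7), so the conjunction on the right does not hold.

(⟸) Conversely, if n ≡ 1 (mod 7) and n ≡ 1 (mod 6), then by the Chinese remainder theorem n ≡ 1 (mod 42). Since 1 ≡ 1 (mod 3) and 3 ∣ 42, we get n ≡ 1 (mod 3).

Not equivalent: only (⇐) holds.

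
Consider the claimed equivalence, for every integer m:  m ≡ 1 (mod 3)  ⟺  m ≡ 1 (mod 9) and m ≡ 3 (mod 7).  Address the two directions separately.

(⇒) fails; (⇐) holds.

(⟹) This fails: m = 1 gives 1 ≡ 1 (mod 3) but 1 ≡ 1 (mod 7), so the conjunction on the right does not hold.

(⟸) Conversely, if m ≡ 1 (mod 9) and m ≡ 3 (mod 7), then by the Chinese remainder theorem m ≡ 10 (mod 63). Since 10 ≡ 1 (mod 3) and 3 ∣ 63, we get m ≡ 1 (mod 3).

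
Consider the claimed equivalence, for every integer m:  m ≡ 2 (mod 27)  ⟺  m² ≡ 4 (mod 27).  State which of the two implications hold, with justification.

[⇐] This fails: take m = 25. Then 25² = 625 ≡ 4 (mod 27), yet 25 ≡ 25 (mod 27), not 2.

[⇒] Suppose m ≡ 2 (mod 27). Write m = 27j + 2. Then (27j + 2)² = 729j² + 108j + 4 = 27(27j² + 4j) + 4, so m² ≡ 4 (mod 27).

(⇒) holds; (⇐) fails.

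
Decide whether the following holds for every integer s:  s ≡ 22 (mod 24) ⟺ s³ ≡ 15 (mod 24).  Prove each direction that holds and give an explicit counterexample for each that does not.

Both directions fail.

[⇒] This fails: take s = 22. Then 22 ≡ 22 (mod 24), but 22³ = 10648 ≡ 16 (mod 24), not 15.

[⇐] This fails: take s = 15. Then 15³ = 3375 ≡ 15 (mod 24), yet 15 ≡ 15 (mod 24), not 22.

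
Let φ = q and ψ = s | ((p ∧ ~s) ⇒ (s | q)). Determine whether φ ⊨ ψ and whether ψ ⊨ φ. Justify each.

(⇐) This fails. Under p = F, q = F, s = F, the left side is false but the right side is true.

(⇒) Assume the antecedent. If p is true, the antecedent forces (p = T, q = T, s = F) or (p = T, q = T, s = T), and s | ((p ∧ ~s) ⇒ (s | q)) holds there. If p is false, s | ((p ∧ ~s) ⇒ (s | q)) reduces to true regardless of the other variables. Either way s | ((p ∧ ~s) ⇒ (s | q)) holds.

Not equivalent: only (⇒) holds.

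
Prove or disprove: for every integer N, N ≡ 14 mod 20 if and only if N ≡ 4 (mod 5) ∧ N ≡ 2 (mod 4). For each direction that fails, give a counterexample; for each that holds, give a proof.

Both implications hold.

Forward direction. Suppose N ≡ 14 (mod 20); write N = 20j + 14. Since 5 ∣ 20, reducing mod 5 gives N ≡ 14 ≡ 4 (mod 5); since 4 ∣ 20, reducing mod 4 gives N ≡ 14 ≡ 2 (mod 4).

Converse. If N ≡ 4 (mod 5) and N ≡ 2 (mod 4), then by the Chinese remainder theorem N ≡ 14 (mod 20). This is exactly N ≡ 14 (mod 20).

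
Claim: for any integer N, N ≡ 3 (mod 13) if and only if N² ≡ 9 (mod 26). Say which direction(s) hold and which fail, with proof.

[⇒] This fails: take N = 16. Then 16 ≡ 3 (mod 13), but 16² = 256 ≡ 22 (mod 26), not 9.

[⇐] This fails: take N = 23. Then 23² = 529 ≡ 9 (mod 26), yet 23 ≡ 10 (mod 13), not 3.

Neither implication holds.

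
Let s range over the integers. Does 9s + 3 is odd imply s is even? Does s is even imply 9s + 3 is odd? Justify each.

Both directions hold.

[⇒] Suppose 9s + 3 is odd. Since 9 is odd, 9s and s have the same parity, so 9s + 3 ≡ s + 3 (mod 2). As 3 is odd, 9s + 3 is odd exactly when s is even. Thus s is even.

[⇐] Conversely, suppose s is even; write s = 2j. Then 9s + 3 = 9·(2j) + 3 = 2·9j + 3, which is odd.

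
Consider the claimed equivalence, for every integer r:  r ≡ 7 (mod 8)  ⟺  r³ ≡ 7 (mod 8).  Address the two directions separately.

Converse. Suppose r³ ≡ 7 (mod 8). The only residue r in {0, …, 7} with r³ ≡ 7 (mod 8) is r = 7, so r ≡ 7 (mod 8).

Forward direction. Suppose r ≡ 7 (mod 8). Write r = 8j + 7. Then (8j + 7)³ = 512j³ + 1344j² + 1176j + 343 = 8(64j³ + 168j² + 147j + 42) + 7, so r³ ≡ 7 (mod 8).

The biconditional holds.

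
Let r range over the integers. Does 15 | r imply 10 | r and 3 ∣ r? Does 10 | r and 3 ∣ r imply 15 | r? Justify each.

Forward direction. This fails: take r = 15. Certainly 15 ∣ 15, but 10 ∤ 15.

Converse. Suppose 10 ∣ r and 3 ∣ r. Any common multiple of 10 and 3 is a multiple of their lcm; here gcd(10, 3) = 1, so lcm(10, 3) = 10·3 = 30, so 30 ∣ r. Since 15 ∣ 30, it follows that 15 ∣ r.

(⇒) fails; (⇐) holds.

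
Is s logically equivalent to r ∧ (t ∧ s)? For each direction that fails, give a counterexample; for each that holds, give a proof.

(⇒) This fails. Under t = F, r = F, s = T, the left side is true but the right side is false.

(⇐) Assume the antecedent. If t is true, the antecedent forces (t = T, r = T, s = T), and s holds there. If t is false, the antecedent cannot hold. Either way s holds.

Only the converse holds.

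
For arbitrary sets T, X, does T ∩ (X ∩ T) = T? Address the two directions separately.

Forward inclusion. Let x ∈ T ∩ (X ∩ T). Then x ∈ T ∩ X, from which x ∈ T.

Reverse inclusion. This inclusion fails. Take T = {1}, X = ∅; then 1 ∈ T but 1 ∉ T ∩ (X ∩ T).

The sets are not equal: only the forward inclusion holds.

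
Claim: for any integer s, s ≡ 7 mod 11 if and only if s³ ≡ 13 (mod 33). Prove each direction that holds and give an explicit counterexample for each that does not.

[⇒] This fails: take s = 18. Then 18 ≡ 7 (mod 11), but 18³ = 5832 ≡ 24 (mod 33), not 13.

[⇐] Conversely, the residues r modulo 33 with r³ ≡ 13 (mod 33) are exactly {7}, and each is ≡ 7 (mod 11).

Not equivalent: only (⇐) holds.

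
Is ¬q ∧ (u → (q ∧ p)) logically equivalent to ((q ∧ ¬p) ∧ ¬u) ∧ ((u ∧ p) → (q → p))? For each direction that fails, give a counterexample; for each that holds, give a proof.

Both directions fail.

(⟹) This fails. Under p = F, u = F, q = F, the left side is true but the right side is false.

(⟸) This fails. Under p = F, u = F, q = T, the left side is false but the right side is true.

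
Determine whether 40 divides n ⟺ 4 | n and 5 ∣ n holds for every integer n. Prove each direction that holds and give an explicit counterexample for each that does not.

Only the forward direction holds.

(←) This fails: take n = 20. Both 4 ∣ 20 and 5 ∣ 20, yet 20 is not a multiple of 40 (since 20 = 0·40 + 20), so 40 ∤ 20.

(→) If 40 ∣ n, write n = 40q. Since 40 = 10·4, n = 4·(10q), so 4 ∣ n; and since 40 = 8·5, n = 5·(8q), so 5 ∣ n.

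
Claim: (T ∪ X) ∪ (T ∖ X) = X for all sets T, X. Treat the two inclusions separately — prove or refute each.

Forward inclusion. This inclusion fails. Take T = {1}, X = ∅; then 1 ∈ (T ∪ X) ∪ (T ∖ X) but 1 ∉ X.

Reverse inclusion. Let x ∈ X. Then either x ∈ X and x ∉ T; or x ∈ T ∩ X. In each case x ∈ (T ∪ X) ∪ (T ∖ X), so X ⊆ (T ∪ X) ∪ (T ∖ X).

(⊆) fails; (⊇) holds.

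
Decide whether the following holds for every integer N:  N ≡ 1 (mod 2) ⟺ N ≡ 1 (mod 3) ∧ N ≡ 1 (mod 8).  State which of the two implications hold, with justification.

(⇒) fails; (⇐) holds.

(⟹) This fails: N = 3 gives 3 ≡ 1 (mod 2) but 3 ≡ 0 (mod 3), so the conjunction on the right does not hold.

(⟸) Conversely, if N ≡ 1 (mod 3) and N ≡ 1 (mod 8), then by the Chinese remainder theorem N ≡ 1 (mod 24). Since 1 ≡ 1 (mod 2) and 2 ∣ 24, we get N ≡ 1 (mod 2).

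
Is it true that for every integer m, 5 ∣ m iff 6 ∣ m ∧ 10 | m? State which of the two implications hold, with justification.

(→) This fails: take m = 5. Certainly 5 ∣ 5, but 6 ∤ 5.

(←) Suppose 6 ∣ m and 10 ∣ m. Any common multiple of 6 and 10 is a multiple of their lcm; here lcm(6, 10) = 6·10/gcd(6, 10) = 60/2 = 30, so 30 ∣ m. Since 5 ∣ 30, it follows that 5 ∣ m.

Only the reverse direction holds.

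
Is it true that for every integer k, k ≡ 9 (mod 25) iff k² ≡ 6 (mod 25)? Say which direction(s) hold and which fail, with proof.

Only the forward direction holds.

(→) Suppose k ≡ 9 (mod 25). Write k = 25j + 9. Then (25j + 9)² = 625j² + 450j + 81 = 25(25j² + 18j + 3) + 6, so k² ≡ 6 (mod 25).

(←) This fails: take k = 16. Then 16² = 256 ≡ 6 (mod 25), yet 16 ≡ 16 (mod 25), not 9.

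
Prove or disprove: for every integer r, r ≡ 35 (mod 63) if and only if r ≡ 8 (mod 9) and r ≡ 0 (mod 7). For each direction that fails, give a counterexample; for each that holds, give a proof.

(⟸) If r ≡ 8 (mod 9) and r ≡ 0 (mod 7), then by the Chinese remainder theorem r ≡ 35 (mod 63). This is exactly r ≡ 35 (mod 63).

(⟹) Suppose r ≡ 35 (mod 63); write r = 63j + 35. Since 9 ∣ 63, reducing mod 9 gives r ≡ 35 ≡ 8 (mod 9); since 7 ∣ 63, reducing mod 7 gives r ≡ 35 ≡ 0 (mod 7).

Both directions hold; the statement is true.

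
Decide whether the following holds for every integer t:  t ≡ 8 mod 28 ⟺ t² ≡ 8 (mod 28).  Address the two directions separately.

Only the forward direction holds.

(⟹) Suppose t ≡ 8 mod 28. Write t = 28j + 8. Then (28j + 8)² = 784j² + 448j + 64 = 28(28j² + 16j + 2) + 8, so t² ≡ 8 (mod 28).

(⟸) This fails: take t = 6. Then 6² = 36 ≡ 8 (mod 28), yet 6 ≡ 6 (mod 28), not 8.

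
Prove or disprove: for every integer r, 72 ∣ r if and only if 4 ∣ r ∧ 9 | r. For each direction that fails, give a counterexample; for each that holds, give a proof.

(⇒) holds; (⇐) fails.

(⇒) If 72 ∣ r, write r = 72q. Since 72 = 18·4, r = 4·(18q), so 4 ∣ r; and since 72 = 8·9, r = 9·(8q), so 9 ∣ r.

(⇐) This fails: take r = 36. Both 4 ∣ 36 and 9 ∣ 36, yet 36 is not a multiple of 72 (since 36 = 0·72 + 36), so 72 ∤ 36.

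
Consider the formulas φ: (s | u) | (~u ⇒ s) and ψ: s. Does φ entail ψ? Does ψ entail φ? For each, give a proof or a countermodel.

[⇐] Assume the antecedent. If u is true, (s | u) | (~u ⇒ s) reduces to true regardless of the other variables. If u is false, the antecedent forces (u = F, s = T), and (s | u) | (~u ⇒ s) holds there. Either way (s | u) | (~u ⇒ s) holds.

[⇒] This fails. Under u = T, s = F, the left side is true but the right side is false.

Only the reverse direction holds.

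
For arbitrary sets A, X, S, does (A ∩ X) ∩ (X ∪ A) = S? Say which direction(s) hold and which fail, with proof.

(⊆) This inclusion fails. Take A = {1}, X = {1}, S = ∅; then 1 ∈ (A ∩ X) ∩ (X ∪ A) but 1 ∉ S.

(⊇) This inclusion fails. Take A = ∅, X = ∅, S = {1}; then 1 ∈ S but 1 ∉ (A ∩ X) ∩ (X ∪ A).

(⊆) fails and (⊇) fails.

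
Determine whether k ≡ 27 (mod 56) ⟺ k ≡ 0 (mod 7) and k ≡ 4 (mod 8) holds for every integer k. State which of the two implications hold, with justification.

(⟹) This fails: k = 27 gives 27 ≡ 27 (mod 56) but 27 ≡ 6 (mod 7), so the conjunction on the right does not hold.

(⟸) This fails: k = 28 satisfies both congruences on the right (28 ≡ 0 mod 7 and 28 ≡ 4 mod 8) yet 28 ≡ 28 (mod 56), not 27.

Neither implication holds.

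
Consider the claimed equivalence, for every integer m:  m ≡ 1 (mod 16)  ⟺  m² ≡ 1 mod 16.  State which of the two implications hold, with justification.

[⇐] This fails: take m = 7. Then 7² = 49 ≡ 1 (mod 16), yet 7 ≡ 7 (mod 16), not 1.

[⇒] Suppose m ≡ 1 (mod 16). Write m = 16j + 1. Then (16j + 1)² = 256j² + 32j + 1 = 16(16j² + 2j) + 1, so m² ≡ 1 (mod 16).

The forward direction holds; the converse fails.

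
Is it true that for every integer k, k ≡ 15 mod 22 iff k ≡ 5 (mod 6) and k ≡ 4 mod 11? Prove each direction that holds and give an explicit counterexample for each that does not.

Not equivalent: only (⇐) holds.

(⟹) This fails: k = 37 gives 37 ≡ 15 (mod 22) but 37 ≡ 1 (mod 6), so the conjunction on the right does not hold.

(⟸) Conversely, if k ≡ 5 (mod 6) and k ≡ 4 (mod 11), then by the Chinese remainder theorem k ≡ 59 (mod 66). Since 59 ≡ 15 (mod 22) and 22 ∣ 66, we get k ≡ 15 (mod 22).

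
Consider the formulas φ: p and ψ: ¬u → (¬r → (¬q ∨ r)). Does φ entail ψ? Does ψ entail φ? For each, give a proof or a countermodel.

(⇒) This fails. Under u = F, q = T, p = T, r = F, the left side is true but the right side is false.

(⇐) This fails. Under u = F, q = F, p = F, r = F, the left side is false but the right side is true.

(⇒) fails and (⇐) fails.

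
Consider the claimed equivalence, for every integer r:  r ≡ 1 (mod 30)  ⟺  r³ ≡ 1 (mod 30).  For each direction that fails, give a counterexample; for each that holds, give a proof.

Both directions hold; the statement is true.

(⇒) Suppose r ≡ 1 (mod 30). Write r = 30j + 1. Then (30j + 1)³ = 27000j³ + 2700j² + 90j + 1 = 30(900j³ + 90j² + 3j) + 1, so r³ ≡ 1 (mod 30).

(⇐) Conversely, suppose r³ ≡ 1 (mod 30). The only residue r in {0, …, 29} with r³ ≡ 1 (mod 30) is r = 1, so r ≡ 1 (mod 30).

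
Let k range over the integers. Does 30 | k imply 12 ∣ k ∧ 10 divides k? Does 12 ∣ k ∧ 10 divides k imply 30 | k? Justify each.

Forward direction. This fails: take k = 30. Certainly 30 ∣ 30, but 12 ∤ 30.

Converse. Suppose 12 ∣ k and 10 ∣ k. Any common multiple of 12 and 10 is a multiple of their lcm; here lcm(12, 10) = 12·10/gcd(12, 10) = 120/2 = 60, so 60 ∣ k. Since 30 ∣ 60, it follows that 30 ∣ k.

The forward direction fails; the converse holds.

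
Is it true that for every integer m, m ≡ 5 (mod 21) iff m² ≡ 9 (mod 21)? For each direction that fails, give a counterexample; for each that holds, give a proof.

Both directions fail.

[⇒] This fails: take m = 5. Then 5 ≡ 5 (mod 21), but 5² = 25 ≡ 4 (mod 21), not 9.

[⇐] This fails: take m = 3. Then 3² = 9 ≡ 9 (mod 21), yet 3 ≡ 3 (mod 21), not 5.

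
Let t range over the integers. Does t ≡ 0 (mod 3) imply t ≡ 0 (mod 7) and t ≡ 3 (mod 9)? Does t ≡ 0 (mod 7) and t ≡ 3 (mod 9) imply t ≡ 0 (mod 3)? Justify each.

(⇒) This fails: t = 0 gives 0 ≡ 0 (mod 3) but 0 ≡ 0 (mod 9), so the conjunction on the right does not hold.

(⇐) Conversely, if t ≡ 0 (mod 7) and t ≡ 3 (mod 9), then by the Chinese remainder theorem t ≡ 21 (mod 63). Since 21 ≡ 0 (mod 3) and 3 ∣ 63, we get t ≡ 0 (mod 3).

(⇒) fails; (⇐) holds.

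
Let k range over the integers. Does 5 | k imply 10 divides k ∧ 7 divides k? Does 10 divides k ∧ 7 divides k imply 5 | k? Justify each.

(⇒) fails; (⇐) holds.

(⇒) This fails: take k = 5. Certainly 5 ∣ 5, but 10 ∤ 5.

(⇐) Suppose 10 ∣ k and 7 ∣ k. Any common multiple of 10 and 7 is a multiple of their lcm; here gcd(10, 7) = 1, so lcm(10, 7) = 10·7 = 70, so 70 ∣ k. Since 5 ∣ 70, it follows that 5 ∣ k.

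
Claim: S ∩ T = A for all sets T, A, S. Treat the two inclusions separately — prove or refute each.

(⟹) This inclusion fails. Take T = {1}, A = ∅, S = {1}; then 1 ∈ S ∩ T but 1 ∉ A.

(⟸) This inclusion fails. Take T = ∅, A = {1}, S = ∅; then 1 ∈ A but 1 ∉ S ∩ T.

(⊆) fails and (⊇) fails.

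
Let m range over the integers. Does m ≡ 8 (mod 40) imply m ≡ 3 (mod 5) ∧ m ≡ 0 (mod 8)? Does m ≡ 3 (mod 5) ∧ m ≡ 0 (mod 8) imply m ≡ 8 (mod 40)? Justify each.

Both directions hold; the statement is true.

(→) Suppose m ≡ 8 (mod 40); write m = 40j + 8. Since 5 ∣ 40, reducing mod 5 gives m ≡ 8 ≡ 3 (mod 5); since 8 ∣ 40, reducing mod 8 gives m ≡ 8 ≡ 0 (mod 8).

(←) Conversely, if m ≡ 3 (mod 5) and m ≡ 0 (mod 8), then by the Chinese remainder theorem m ≡ 8 (mod 40). This is exactly m ≡ 8 (mod 40).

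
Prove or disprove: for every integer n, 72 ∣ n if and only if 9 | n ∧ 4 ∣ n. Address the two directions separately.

Forward direction. If 72 ∣ n, write n = 72q. Since 72 = 8·9, n = 9·(8q), so 9 ∣ n; and since 72 = 18·4, n = 4·(18q), so 4 ∣ n.

Converse. This fails: take n = 36. Both 9 ∣ 36 and 4 ∣ 36, yet 36 is not a multiple of 72 (since 36 = 0·72 + 36), so 72 ∤ 36.

Only the forward implication holds.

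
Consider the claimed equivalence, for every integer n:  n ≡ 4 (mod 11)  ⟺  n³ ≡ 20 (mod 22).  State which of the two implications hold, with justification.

(⇒) This fails: take n = 15. Then 15 ≡ 4 (mod 11), but 15³ = 3375 ≡ 9 (mod 22), not 20.

(⇐) Conversely, the residues r modulo 22 with r³ ≡ 20 (mod 22) are exactly {4}, and each is ≡ 4 (mod 11).

(⇒) fails; (⇐) holds.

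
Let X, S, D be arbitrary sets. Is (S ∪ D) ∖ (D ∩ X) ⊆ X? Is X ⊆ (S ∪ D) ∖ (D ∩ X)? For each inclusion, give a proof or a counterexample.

Forward inclusion. This inclusion fails. Take X = ∅, S = {1}, D = ∅; then 1 ∈ (S ∪ D) ∖ (D ∩ X) but 1 ∉ X.

Reverse inclusion. This inclusion fails. Take X = {1}, S = ∅, D = ∅; then 1 ∈ X but 1 ∉ (S ∪ D) ∖ (D ∩ X).

(⊆) fails and (⊇) fails.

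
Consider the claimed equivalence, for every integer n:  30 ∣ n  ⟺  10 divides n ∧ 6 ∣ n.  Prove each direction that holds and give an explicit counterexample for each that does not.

The biconditional holds.

[⇐] Suppose 10 ∣ n and 6 ∣ n. Any common multiple of 10 and 6 is a multiple of their lcm; here lcm(10, 6) = 10·6/gcd(10, 6) = 60/2 = 30, so 30 ∣ n.

[⇒] If 30 ∣ n, write n = 30q. Since 30 = 3·10, n = 10·(3q), so 10 ∣ n; and since 30 = 5·6, n = 6·(5q), so 6 ∣ n.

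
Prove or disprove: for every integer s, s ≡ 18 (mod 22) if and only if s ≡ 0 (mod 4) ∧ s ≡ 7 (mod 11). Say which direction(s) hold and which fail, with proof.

Only the converse holds.

(⇐) If s ≡ 0 (mod 4) and s ≡ 7 (mod 11), then by the Chinese remainder theorem s ≡ 40 (mod 44). Since 40 ≡ 18 (mod 22) and 22 ∣ 44, we get s ≡ 18 (mod 22).

(⇒) This fails: s = 18 gives 18 ≡ 18 (mod 22) but 18 ≡ 2 (mod 4), so the conjunction on the right does not hold.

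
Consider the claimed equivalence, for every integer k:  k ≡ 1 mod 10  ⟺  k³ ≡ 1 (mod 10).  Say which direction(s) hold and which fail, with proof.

(⟹) Suppose k ≡ 1 mod 10. Write k = 10j + 1. Then (10j + 1)³ = 1000j³ + 300j² + 30j + 1 = 10(100j³ + 30j² + 3j) + 1, so k³ ≡ 1 (mod 10).

(⟸) For the converse, argue contrapositively. If k ≢ 1 (mod 10), then k is congruent to one of 0, 2, 3, 4, 5, 6, 7, 8, 9 modulo 10, and these give k³ ≡ 0, 8, 7, 4, 5, 6, 3, 2, 9 respectively — never 1.

The biconditional holds.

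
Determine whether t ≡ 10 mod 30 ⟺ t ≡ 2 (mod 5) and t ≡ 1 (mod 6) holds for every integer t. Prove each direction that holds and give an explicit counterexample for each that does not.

Both directions fail.

[⇒] This fails: t = 10 gives 10 ≡ 10 (mod 30) but 10 ≡ 0 (mod 5), so the conjunction on the right does not hold.

[⇐] This fails: t = 7 satisfies both congruences on the right (7 ≡ 2 mod 5 and 7 ≡ 1 mod 6) yet 7 ≡ 7 (mod 30), not 10.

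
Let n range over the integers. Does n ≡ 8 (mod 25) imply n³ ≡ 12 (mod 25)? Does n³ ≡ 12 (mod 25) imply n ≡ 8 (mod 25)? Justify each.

(⟹) Suppose n ≡ 8 (mod 25). Write n = 25j + 8. Then (25j + 8)³ = 15625j³ + 15000j² + 4800j + 512 = 25(625j³ + 600j² + 192j + 20) + 12, so n³ ≡ 12 (mod 25).

(⟸) Conversely, suppose n³ ≡ 12 (mod 25). The only residue r in {0, …, 24} with r³ ≡ 12 (mod 25) is r = 8, so n ≡ 8 (mod 25).

Both implications hold.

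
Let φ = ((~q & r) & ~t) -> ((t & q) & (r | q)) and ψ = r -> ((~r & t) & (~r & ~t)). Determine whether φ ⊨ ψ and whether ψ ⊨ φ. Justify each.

(←) Assume the antecedent. If t is true, the consequent reduces to true regardless of the other variables. If t is false, the antecedent forces (t = F, q = F, r = F) or (t = F, q = T, r = F), and the consequent holds there. Either way the consequent holds.

(→) This fails. Under t = T, q = F, r = T, the left side is true but the right side is false.

(⇒) fails; (⇐) holds.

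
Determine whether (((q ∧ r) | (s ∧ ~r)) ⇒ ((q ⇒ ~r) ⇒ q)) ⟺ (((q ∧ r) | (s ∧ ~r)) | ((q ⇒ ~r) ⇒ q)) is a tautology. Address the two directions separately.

(⇒) This fails. Under q = F, r = F, s = F, the left side is true but the right side is false.

(⇐) This fails. Under q = F, r = F, s = T, the left side is false but the right side is true.

Neither implication holds.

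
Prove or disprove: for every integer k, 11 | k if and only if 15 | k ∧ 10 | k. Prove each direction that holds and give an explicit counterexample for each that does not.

Both directions fail.

[⇒] This fails: take k = 11. Certainly 11 ∣ 11, but 15 ∤ 11.

[⇐] This fails: take k = 30. Both 15 ∣ 30 and 10 ∣ 30, yet 30 is not a multiple of 11 (since 30 = 2·11 + 8), so 11 ∤ 30.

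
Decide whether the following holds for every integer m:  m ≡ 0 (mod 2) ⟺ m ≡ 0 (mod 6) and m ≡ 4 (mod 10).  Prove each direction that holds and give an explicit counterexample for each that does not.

(⟹) This fails: m = 0 gives 0 ≡ 0 (mod 2) but 0 ≡ 0 (mod 10), so the conjunction on the right does not hold.

(⟸) Conversely, if m ≡ 0 (mod 6) and m ≡ 4 (mod 10), then by the Chinese remainder theorem m ≡ 24 (mod 30). Since 24 ≡ 0 (mod 2) and 2 ∣ 30, we get m ≡ 0 (mod 2).

Not equivalent: only (⇐) holds.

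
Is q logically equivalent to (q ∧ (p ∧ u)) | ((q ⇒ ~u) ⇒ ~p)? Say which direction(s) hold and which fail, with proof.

Neither implication holds.

(⟹) This fails. Under p = T, u = F, q = T, the left side is true but the right side is false.

(⟸) This fails. Under p = F, u = F, q = F, the left side is false but the right side is true.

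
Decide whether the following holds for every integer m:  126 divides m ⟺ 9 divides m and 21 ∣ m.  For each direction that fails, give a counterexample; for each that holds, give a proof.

(⟹) If 126 ∣ m, write m = 126q. Since 126 = 14·9, m = 9·(14q), so 9 ∣ m; and since 126 = 6·21, m = 21·(6q), so 21 ∣ m.

(⟸) This fails: take m = 63. Both 9 ∣ 63 and 21 ∣ 63, yet 63 is not a multiple of 126 (since 63 = 0·126 + 63), so 126 ∤ 63.

The forward direction holds; the converse fails.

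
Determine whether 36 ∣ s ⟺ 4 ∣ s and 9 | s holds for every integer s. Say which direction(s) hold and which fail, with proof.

The biconditional holds.

(⟹) If 36 ∣ s, write s = 36q. Since 36 = 9·4, s = 4·(9q), so 4 ∣ s; and since 36 = 4·9, s = 9·(4q), so 9 ∣ s.

(⟸) Suppose 4 ∣ s and 9 ∣ s. Any common multiple of 4 and 9 is a multiple of their lcm; here gcd(4, 9) = 1, so lcm(4, 9) = 4·9 = 36, so 36 ∣ s.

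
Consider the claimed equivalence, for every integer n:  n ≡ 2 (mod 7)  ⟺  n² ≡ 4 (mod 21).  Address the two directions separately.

Neither implication holds.

[⇒] This fails: take n = 9. Then 9 ≡ 2 (mod 7), but 9² = 81 ≡ 18 (mod 21), not 4.

[⇐] This fails: take n = 5. Then 5² = 25 ≡ 4 (mod 21), yet 5 ≡ 5 (mod 7), not 2.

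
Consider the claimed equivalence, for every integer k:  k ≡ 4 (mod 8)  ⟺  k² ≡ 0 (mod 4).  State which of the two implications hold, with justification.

Only the forward implication holds.

(⇒) Suppose k ≡ 4 (mod 8). Then k² ≡ 4² = 16 (mod 8), and since 4 ∣ 8, also k² ≡ 0 (mod 4).

(⇐) This fails: take k = 0. Then 0² = 0 ≡ 0 (mod 4), yet 0 ≡ 0 (mod 8), not 4.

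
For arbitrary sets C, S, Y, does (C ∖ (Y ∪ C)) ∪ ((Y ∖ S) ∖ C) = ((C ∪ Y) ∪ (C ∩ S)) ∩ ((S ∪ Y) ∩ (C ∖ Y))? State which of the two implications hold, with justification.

(⊆) fails and (⊇) fails.

Forward inclusion. This inclusion fails. Take C = ∅, S = ∅, Y = {1}; then 1 ∈ (C ∖ (Y ∪ C)) ∪ ((Y ∖ S) ∖ C) but 1 ∉ ((C ∪ Y) ∪ (C ∩ S)) ∩ ((S ∪ Y) ∩ (C ∖ Y)).

Reverse inclusion. This inclusion fails. Take C = {1}, S = {1}, Y = ∅; then 1 ∈ ((C ∪ Y) ∪ (C ∩ S)) ∩ ((S ∪ Y) ∩ (C ∖ Y)) but 1 ∉ (C ∖ (Y ∪ C)) ∪ ((Y ∖ S) ∖ C).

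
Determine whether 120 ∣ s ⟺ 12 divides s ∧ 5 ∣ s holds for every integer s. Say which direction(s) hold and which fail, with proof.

(⟹) If 120 ∣ s, write s = 120q. Since 120 = 10·12, s = 12·(10q), so 12 ∣ s; and since 120 = 24·5, s = 5·(24q), so 5 ∣ s.

(⟸) This fails: take s = 60. Both 12 ∣ 60 and 5 ∣ 60, yet 60 is not a multiple of 120 (since 60 = 0·120 + 60), so 120 ∤ 60.

(⇒) holds; (⇐) fails.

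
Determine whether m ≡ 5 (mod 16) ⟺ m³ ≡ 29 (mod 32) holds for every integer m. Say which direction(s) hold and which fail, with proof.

The forward direction fails; the converse holds.

Converse. The residues r modulo 32 with r³ ≡ 29 (mod 32) are exactly {5}, and each is ≡ 5 (mod 16).

Forward direction. This fails: take m = 21. Then 21 ≡ 5 (mod 16), but 21³ = 9261 ≡ 13 (mod 32), not 29.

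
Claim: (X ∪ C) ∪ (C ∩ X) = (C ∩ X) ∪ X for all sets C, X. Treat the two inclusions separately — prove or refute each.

The sets are not equal: only the reverse inclusion holds.

(⊆) This inclusion fails. Take C = {1}, X = ∅; then 1 ∈ (X ∪ C) ∪ (C ∩ X) but 1 ∉ (C ∩ X) ∪ X.

(⊇) Let x ∈ (C ∩ X) ∪ X. Then either x ∈ X and x ∉ C; or x ∈ C ∩ X. In each case x ∈ (X ∪ C) ∪ (C ∩ X), so (C ∩ X) ∪ X ⊆ (X ∪ C) ∪ (C ∩ X).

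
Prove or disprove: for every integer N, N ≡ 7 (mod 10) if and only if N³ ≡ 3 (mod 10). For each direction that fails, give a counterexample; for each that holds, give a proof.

(→) Suppose N ≡ 7 (mod 10). Write N = 10j + 7. Then (10j + 7)³ = 1000j³ + 2100j² + 1470j + 343 = 10(100j³ + 210j² + 147j + 34) + 3, so N³ ≡ 3 (mod 10).

(←) Conversely, suppose N³ ≡ 3 (mod 10). The only residue r in {0, …, 9} with r³ ≡ 3 (mod 10) is r = 7, so N ≡ 7 (mod 10).

Both directions hold.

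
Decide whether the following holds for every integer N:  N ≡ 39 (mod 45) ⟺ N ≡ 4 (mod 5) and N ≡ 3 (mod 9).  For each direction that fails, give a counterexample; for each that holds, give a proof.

(⟹) Suppose N ≡ 39 (mod 45); write N = 45j + 39. Since 5 ∣ 45, reducing mod 5 gives N ≡ 39 ≡ 4 (mod 5); since 9 ∣ 45, reducing mod 9 gives N ≡ 39 ≡ 3 (mod 9).

(⟸) Conversely, if N ≡ 4 (mod 5) and N ≡ 3 (mod 9), then by the Chinese remainder theorem N ≡ 39 (mod 45). This is exactly N ≡ 39 (mod 45).

The biconditional holds.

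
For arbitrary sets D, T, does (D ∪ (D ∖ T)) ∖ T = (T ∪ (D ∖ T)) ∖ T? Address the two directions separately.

Both inclusions hold.

(⟹) Let x ∈ (D ∪ (D ∖ T)) ∖ T. Then x ∈ D and x ∉ T, from which x ∈ (T ∪ (D ∖ T)) ∖ T.

(⟸) Let x ∈ (T ∪ (D ∖ T)) ∖ T. Then x ∈ D and x ∉ T, from which x ∈ (D ∪ (D ∖ T)) ∖ T.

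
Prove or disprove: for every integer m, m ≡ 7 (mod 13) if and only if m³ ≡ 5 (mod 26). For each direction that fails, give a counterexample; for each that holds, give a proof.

(⟹) This fails: take m = 20. Then 20 ≡ 7 (mod 13), but 20³ = 8000 ≡ 18 (mod 26), not 5.

(⟸) This fails: take m = 11. Then 11³ = 1331 ≡ 5 (mod 26), yet 11 ≡ 11 (mod 13), not 7.

(⇒) fails and (⇐) fails.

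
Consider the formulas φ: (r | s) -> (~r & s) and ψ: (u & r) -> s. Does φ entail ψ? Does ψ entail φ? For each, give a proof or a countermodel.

The forward direction holds; the converse fails.

(→) Assume the antecedent. If s is true, (u & r) -> s reduces to true regardless of the other variables. If s is false, the antecedent forces (s = F, r = F, u = F) or (s = F, r = F, u = T), and (u & r) -> s holds there. Either way (u & r) -> s holds.

(←) This fails. Under s = F, r = T, u = F, the left side is false but the right side is true.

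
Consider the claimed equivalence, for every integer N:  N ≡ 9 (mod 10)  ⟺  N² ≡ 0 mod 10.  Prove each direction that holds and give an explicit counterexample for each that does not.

(⇒) fails and (⇐) fails.

[⇒] This fails: take N = 9. Then 9 ≡ 9 (mod 10), but 9² = 81 ≡ 1 (mod 10), not 0.

[⇐] This fails: take N = 0. Then 0² = 0 ≡ 0 (mod 10), yet 0 ≡ 0 (mod 10), not 9.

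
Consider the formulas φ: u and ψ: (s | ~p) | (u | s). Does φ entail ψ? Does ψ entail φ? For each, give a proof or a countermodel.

Only the forward implication holds.

Converse. This fails. Under u = F, s = F, p = F, the left side is false but the right side is true.

Forward direction. Assume the antecedent. If u is true, (s | ~p) | (u | s) reduces to true regardless of the other variables. If u is false, the antecedent cannot hold. Either way (s | ~p) | (u | s) holds.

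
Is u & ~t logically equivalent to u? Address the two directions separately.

The forward direction holds; the converse fails.

(⇐) This fails. Under t = T, u = T, the left side is false but the right side is true.

(⇒) Assume the antecedent. If t is true, the antecedent cannot hold. If t is false, the antecedent forces (t = F, u = T), and u holds there. Either way u holds.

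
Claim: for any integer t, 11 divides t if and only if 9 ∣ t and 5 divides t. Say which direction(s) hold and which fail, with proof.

Neither direction holds.

(→) This fails: take t = 11. Certainly 11 ∣ 11, but 9 ∤ 11.

(←) This fails: take t = 45. Both 9 ∣ 45 and 5 ∣ 45, yet 45 is not a multiple of 11 (since 45 = 4·11 + 1), so 11 ∤ 45.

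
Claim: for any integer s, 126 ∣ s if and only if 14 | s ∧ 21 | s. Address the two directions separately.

The forward direction holds; the converse fails.

(→) If 126 ∣ s, write s = 126q. Since 126 = 9·14, s = 14·(9q), so 14 ∣ s; and since 126 = 6·21, s = 21·(6q), so 21 ∣ s.

(←) This fails: take s = 42. Both 14 ∣ 42 and 21 ∣ 42, yet 42 is not a multiple of 126 (since 42 = 0·126 + 42), so 126 ∤ 42.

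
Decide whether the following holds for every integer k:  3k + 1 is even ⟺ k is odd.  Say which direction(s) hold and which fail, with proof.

[⇒] Suppose 3k + 1 is even. Since 3 is odd, 3k and k have the same parity, so 3k + 1 ≡ k + 1 (mod 2). As 1 is odd, 3k + 1 is even exactly when k is odd. Thus k is odd.

[⇐] Conversely, suppose k is odd; write k = 2j + 1. Then 3k + 1 = 3·(2j + 1) + 1 = 2·3j + 4, which is even.

Both directions hold; the statement is true.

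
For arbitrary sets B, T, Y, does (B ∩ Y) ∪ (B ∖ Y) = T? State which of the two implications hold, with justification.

(⟹) This inclusion fails. Take B = {1}, T = ∅, Y = ∅; then 1 ∈ (B ∩ Y) ∪ (B ∖ Y) but 1 ∉ T.

(⟸) This inclusion fails. Take B = ∅, T = {1}, Y = ∅; then 1 ∈ T but 1 ∉ (B ∩ Y) ∪ (B ∖ Y).

Both inclusions fail.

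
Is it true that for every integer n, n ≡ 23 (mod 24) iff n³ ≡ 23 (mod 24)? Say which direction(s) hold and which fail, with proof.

Both directions hold; the statement is true.

[⇒] Suppose n ≡ 23 (mod 24). Write n = 24j + 23. Then (24j + 23)³ = 13824j³ + 39744j² + 38088j + 12167 = 24(576j³ + 1656j² + 1587j + 506) + 23, so n³ ≡ 23 (mod 24).

[⇐] Conversely, suppose n³ ≡ 23 (mod 24). The only residue r in {0, …, 23} with r³ ≡ 23 (mod 24) is r = 23, so n ≡ 23 (mod 24).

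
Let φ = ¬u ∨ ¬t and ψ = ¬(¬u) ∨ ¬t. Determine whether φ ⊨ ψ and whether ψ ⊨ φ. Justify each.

Both directions fail.

(⟹) This fails. Under u = F, t = T, the left side is true but the right side is false.

(⟸) This fails. Under u = T, t = T, the left side is false but the right side is true.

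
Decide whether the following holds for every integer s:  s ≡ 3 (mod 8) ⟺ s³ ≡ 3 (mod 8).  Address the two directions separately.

[⇐] Suppose s³ ≡ 3 (mod 8). The only residue r in {0, …, 7} with r³ ≡ 3 (mod 8) is r = 3, so s ≡ 3 (mod 8).

[⇒] Suppose s ≡ 3 (mod 8). Write s = 8j + 3. Then (8j + 3)³ = 512j³ + 576j² + 216j + 27 = 8(64j³ + 72j² + 27j + 3) + 3, so s³ ≡ 3 (mod 8).

The biconditional holds.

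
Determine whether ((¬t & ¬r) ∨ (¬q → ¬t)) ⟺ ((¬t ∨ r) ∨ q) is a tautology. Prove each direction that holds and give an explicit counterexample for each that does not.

(→) Assume the antecedent. If t is true, the antecedent forces (t = T, r = F, q = T) or (t = T, r = T, q = T), and (¬t ∨ r) ∨ q holds there. If t is false, (¬t ∨ r) ∨ q reduces to true regardless of the other variables. Either way (¬t ∨ r) ∨ q holds.

(←) This fails. Under t = T, r = T, q = F, the left side is false but the right side is true.

(⇒) holds; (⇐) fails.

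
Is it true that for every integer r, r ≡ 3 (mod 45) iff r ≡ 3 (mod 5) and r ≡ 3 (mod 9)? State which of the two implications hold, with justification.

Equivalent; both directions hold.

(→) Suppose r ≡ 3 (mod 45); write r = 45j + 3. Since 5 ∣ 45, reducing mod 5 gives r ≡ 3 (mod 5); since 9 ∣ 45, reducing mod 9 gives r ≡ 3 (mod 9).

(←) Conversely, if r ≡ 3 (mod 5) and r ≡ 3 (mod 9), then by the Chinese remainder theorem r ≡ 3 (mod 45). This is exactly r ≡ 3 (mod 45).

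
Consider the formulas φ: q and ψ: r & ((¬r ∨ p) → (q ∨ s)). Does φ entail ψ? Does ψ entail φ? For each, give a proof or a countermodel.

Neither implication holds.

(→) This fails. Under r = F, q = T, p = F, s = F, the left side is true but the right side is false.

(←) This fails. Under r = T, q = F, p = F, s = F, the left side is false but the right side is true.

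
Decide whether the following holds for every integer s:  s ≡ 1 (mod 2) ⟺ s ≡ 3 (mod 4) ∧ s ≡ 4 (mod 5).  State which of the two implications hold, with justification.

Forward direction. This fails: s = 1 gives 1 ≡ 1 (mod 2) but 1 ≡ 1 (mod 4), so the conjunction on the right does not hold.

Converse. If s ≡ 3 (mod 4) and s ≡ 4 (mod 5), then by the Chinese remainder theorem s ≡ 19 (mod 20). Since 19 ≡ 1 (mod 2) and 2 ∣ 20, we get s ≡ 1 (mod 2).

The forward direction fails; the converse holds.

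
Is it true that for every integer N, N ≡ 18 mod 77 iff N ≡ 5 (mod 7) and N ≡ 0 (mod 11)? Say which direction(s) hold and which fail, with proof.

Both directions fail.

(→) This fails: N = 18 gives 18 ≡ 18 (mod 77) but 18 ≡ 4 (mod 7), so the conjunction on the right does not hold.

(←) This fails: N = 33 satisfies both congruences on the right (33 ≡ 5 mod 7 and 33 ≡ 0 mod 11) yet 33 ≡ 33 (mod 77), not 18.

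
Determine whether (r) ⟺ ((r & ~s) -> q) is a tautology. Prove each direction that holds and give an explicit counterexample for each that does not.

Forward direction. This fails. Under q = F, r = T, s = F, the left side is true but the right side is false.

Converse. This fails. Under q = F, r = F, s = F, the left side is false but the right side is true.

Neither implication holds.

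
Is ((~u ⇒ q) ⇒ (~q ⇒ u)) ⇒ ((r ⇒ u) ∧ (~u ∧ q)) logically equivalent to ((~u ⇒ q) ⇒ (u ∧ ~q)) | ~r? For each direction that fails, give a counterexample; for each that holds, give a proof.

(⇒) holds; (⇐) fails.

(→) Assume the antecedent. If q is true, the antecedent forces (q = T, r = F, u = F), and ((~u ⇒ q) ⇒ (u ∧ ~q)) | ~r holds there. If q is false, the antecedent cannot hold. Either way ((~u ⇒ q) ⇒ (u ∧ ~q)) | ~r holds.

(←) This fails. Under q = F, r = F, u = F, the left side is false but the right side is true.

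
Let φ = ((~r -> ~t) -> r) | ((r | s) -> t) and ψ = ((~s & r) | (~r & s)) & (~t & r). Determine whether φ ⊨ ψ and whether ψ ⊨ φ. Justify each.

The forward direction fails; the converse holds.

[⇒] This fails. Under r = F, s = F, t = F, the left side is true but the right side is false.

[⇐] Assume the antecedent. If r is true, the consequent reduces to true regardless of the other variables. If r is false, the antecedent cannot hold. Either way the consequent holds.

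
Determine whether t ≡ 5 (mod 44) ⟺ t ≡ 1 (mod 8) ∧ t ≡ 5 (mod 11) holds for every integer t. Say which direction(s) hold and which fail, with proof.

Not equivalent: only (⇐) holds.

(⟹) This fails: t = 5 gives 5 ≡ 5 (mod 44) but 5 ≡ 5 (mod 8), so the conjunction on the right does not hold.

(⟸) Conversely, if t ≡ 1 (mod 8) and t ≡ 5 (mod 11), then by the Chinese remainder theorem t ≡ 49 (mod 88). Since 49 ≡ 5 (mod 44) and 44 ∣ 88, we get t ≡ 5 (mod 44).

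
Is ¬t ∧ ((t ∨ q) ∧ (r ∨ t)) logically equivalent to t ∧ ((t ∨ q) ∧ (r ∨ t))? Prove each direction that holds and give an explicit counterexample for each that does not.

[⇒] This fails. Under t = F, r = T, q = T, the left side is true but the right side is false.

[⇐] This fails. Under t = T, r = F, q = F, the left side is false but the right side is true.

Neither implication holds.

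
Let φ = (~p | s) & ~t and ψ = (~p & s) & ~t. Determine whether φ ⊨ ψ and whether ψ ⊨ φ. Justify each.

[⇒] This fails. Under s = F, t = F, p = F, the left side is true but the right side is false.

[⇐] Assume the antecedent. If s is true, the antecedent forces (s = T, t = F, p = F), and (~p | s) & ~t holds there. If s is false, the antecedent cannot hold. Either way (~p | s) & ~t holds.

Not equivalent: only (⇐) holds.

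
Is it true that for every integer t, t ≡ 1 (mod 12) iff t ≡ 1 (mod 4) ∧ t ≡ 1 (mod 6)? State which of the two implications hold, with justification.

Converse. If t ≡ 1 (mod 4) and t ≡ 1 (mod 6), then by the Chinese remainder theorem t ≡ 1 (mod 12). This is exactly t ≡ 1 (mod 12).

Forward direction. Suppose t ≡ 1 (mod 12); write t = 12j + 1. Since 4 ∣ 12, reducing mod 4 gives t ≡ 1 (mod 4); since 6 ∣ 12, reducing mod 6 gives t ≡ 1 (mod 6).

Equivalent; both directions hold.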